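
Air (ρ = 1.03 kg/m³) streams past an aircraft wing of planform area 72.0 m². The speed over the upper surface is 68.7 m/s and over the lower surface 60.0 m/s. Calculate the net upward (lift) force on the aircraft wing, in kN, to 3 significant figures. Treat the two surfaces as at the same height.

F ≈ 41.5 kN

From P + ½ρv² = const at equal height, P_low − P_up = ½ρ(v_up² − v_low²).
ΔP = ½·1.03·(68.7² − 60.0²) = 577 Pa.
Lift = ΔP · A = 577 × 72.0 = 41500 N.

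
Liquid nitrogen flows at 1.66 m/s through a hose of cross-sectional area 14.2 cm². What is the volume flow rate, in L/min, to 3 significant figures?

Q = 141 L/min

Q = A·v = 0.00142 m² × 1.66 m/s = 0.00236 m³/s.
Converting: 0.00236 m³/s × 60000 = 141 L/min.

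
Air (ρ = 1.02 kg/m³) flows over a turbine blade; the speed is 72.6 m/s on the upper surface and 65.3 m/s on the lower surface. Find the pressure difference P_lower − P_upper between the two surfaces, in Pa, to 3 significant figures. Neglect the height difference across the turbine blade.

With negligible Δh, P + ½ρv² is constant, so P_low − P_up = ½ρ(v_up² − v_low²).
ΔP = ½·1.02·(72.6² − 65.3²) = 513 Pa.

ΔP = 513 Pa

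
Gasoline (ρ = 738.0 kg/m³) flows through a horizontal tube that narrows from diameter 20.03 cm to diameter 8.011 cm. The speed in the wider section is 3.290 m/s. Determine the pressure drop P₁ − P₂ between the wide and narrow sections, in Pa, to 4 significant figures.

The volume flow rate is constant, so v₂ = (A₁/A₂)v₁ = (315.1/50.40)·3.290 = 20.57 m/s.
Along the horizontal streamline, P + ½ρv² is constant.
P₁ − P₂ = ½·738.0·(20.57² − 3.290²) = ½·738.0·412.2 = 152100 Pa.

ΔP ≈ 152100 Pa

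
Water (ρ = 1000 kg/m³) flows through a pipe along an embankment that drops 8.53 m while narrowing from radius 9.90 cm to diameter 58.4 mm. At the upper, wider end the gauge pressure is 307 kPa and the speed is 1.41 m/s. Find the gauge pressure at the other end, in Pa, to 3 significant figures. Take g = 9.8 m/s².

P₂ ≈ 260000 Pa

Mass conservation (A₁v₁ = A₂v₂) gives v₂ = 1.41 × 308/26.8 = 16.2 m/s.
Bernoulli: P₁ + ½ρv₁² + ρg h₁ = P₂ + ½ρv₂² + ρg h₂, so P₂ = P₁ + ½ρ(v₁² − v₂²) − ρg(h₂ − h₁).
P₂ = 307000 + ½·1000·(1.41² − 16.2²) − 1000·9.8·(−8.53) = 307000 + (-130000) − (-83600) = 260000 Pa.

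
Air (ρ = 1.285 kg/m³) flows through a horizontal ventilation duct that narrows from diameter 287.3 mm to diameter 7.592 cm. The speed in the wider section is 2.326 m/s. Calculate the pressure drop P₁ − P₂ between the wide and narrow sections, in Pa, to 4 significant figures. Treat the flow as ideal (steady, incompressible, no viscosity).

709.4 Pa

The volume flow rate is constant, so v₂ = (A₁/A₂)v₁ = (648.3/45.27)·2.326 = 33.31 m/s.
With no height change, Bernoulli's equation is P₁ + ½ρv₁² = P₂ + ½ρv₂².
P₁ − P₂ = ½·1.285·(33.31² − 2.326²) = ½·1.285·1104 = 709.4 Pa.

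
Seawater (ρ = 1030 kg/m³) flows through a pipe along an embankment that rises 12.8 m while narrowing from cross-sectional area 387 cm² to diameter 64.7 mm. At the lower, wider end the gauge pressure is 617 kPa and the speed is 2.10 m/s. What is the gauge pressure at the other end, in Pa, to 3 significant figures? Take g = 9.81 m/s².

P₂ = 175000 Pa

Continuity gives A₁v₁ = A₂v₂, so v₂ = (387 cm²)/(32.9 cm²) × 2.10 m/s = 24.7 m/s.
Energy conservation along the streamline gives P₂ = P₁ − ½ρ(v₂² − v₁²) − ρg(h₂ − h₁).
P₂ = 617000 + ½·1030·(2.10² − 24.7²) − 1030·9.81·(+12.8) = 617000 + (-312000) − (129000) = 175000 Pa.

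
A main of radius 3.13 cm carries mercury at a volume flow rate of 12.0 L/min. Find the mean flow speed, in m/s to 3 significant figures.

Q = 12.0 L/min = 0.000200 m³/s.
v = Q/A = 0.000200 / 0.00308 = 0.0650 m/s.

0.0650 m/s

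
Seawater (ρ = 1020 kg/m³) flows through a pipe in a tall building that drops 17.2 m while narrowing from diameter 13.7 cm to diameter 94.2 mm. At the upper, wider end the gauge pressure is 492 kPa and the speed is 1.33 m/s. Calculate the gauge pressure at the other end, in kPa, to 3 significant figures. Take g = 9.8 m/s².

P₂ ≈ 661 kPa

By continuity, v₂ = v₁·A₁/A₂ = 1.33·(147/69.7) = 2.81 m/s.
Bernoulli: P₁ + ½ρv₁² + ρg h₁ = P₂ + ½ρv₂² + ρg h₂, so P₂ = P₁ + ½ρ(v₁² − v₂²) − ρg(h₂ − h₁).
P₂ = 492000 + ½·1020·(1.33² − 2.81²) − 1020·9.8·(−17.2) = 492000 + (-3130) − (-172000) = 661000 Pa.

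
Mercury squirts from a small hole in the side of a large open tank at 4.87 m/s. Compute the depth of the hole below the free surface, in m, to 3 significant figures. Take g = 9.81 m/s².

h = 1.21 m

For a small hole in a large open tank, ½v² = gh, giving h = v²/(2g).
h = 4.87²/(2·9.81) = 23.7/19.62 = 1.21 m.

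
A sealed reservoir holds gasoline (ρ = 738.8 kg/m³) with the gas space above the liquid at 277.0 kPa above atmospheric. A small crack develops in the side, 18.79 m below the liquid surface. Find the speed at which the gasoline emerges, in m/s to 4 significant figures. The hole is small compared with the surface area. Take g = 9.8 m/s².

Take point 1 at the surface (v₁ ≈ 0) and point 2 at the hole (at atmospheric pressure). Bernoulli: P₁ + ρg h = P_atm + ½ρv₂².
With P₁ − P_atm = 277000 Pa, v₂ = √(2gh + 2ΔP/ρ) = √(2·9.8·18.79 + 2·277000/738.8) = 33.44 m/s.

v ≈ 33.44 m/s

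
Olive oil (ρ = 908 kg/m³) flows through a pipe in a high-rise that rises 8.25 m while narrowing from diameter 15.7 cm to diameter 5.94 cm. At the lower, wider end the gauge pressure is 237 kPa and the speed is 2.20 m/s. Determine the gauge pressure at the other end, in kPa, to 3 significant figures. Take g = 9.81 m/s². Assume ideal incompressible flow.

The volume flow rate is constant, so v₂ = (A₁/A₂)v₁ = (194/27.7)·2.20 = 15.4 m/s.
Applying Bernoulli between the two ends and solving for P₂: P₂ = P₁ + ½ρ(v₁² − v₂²) − ρgΔh.
P₂ = 237000 + ½·908·(2.20² − 15.4²) − 908·9.81·(+8.25) = 237000 + (-105000) − (73500) = 58500 Pa.

P₂ ≈ 58.5 kPa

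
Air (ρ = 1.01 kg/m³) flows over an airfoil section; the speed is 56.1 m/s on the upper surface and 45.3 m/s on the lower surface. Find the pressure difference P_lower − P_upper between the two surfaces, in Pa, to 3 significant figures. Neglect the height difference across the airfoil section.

The pressure is lower where the speed is higher: ΔP = ½ρ(v_up² − v_low²).
ΔP = ½·1.01·(56.1² − 45.3²) = 553 Pa.

ΔP ≈ 553 Pa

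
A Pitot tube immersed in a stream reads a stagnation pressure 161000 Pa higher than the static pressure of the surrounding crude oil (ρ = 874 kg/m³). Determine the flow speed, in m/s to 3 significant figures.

At the stagnation point the flow is brought to rest, so Bernoulli gives P_stag − P_static = ½ρv².
v = √(2ΔP/ρ) = √(2·161000/874) = 19.2 m/s.

19.2 m/s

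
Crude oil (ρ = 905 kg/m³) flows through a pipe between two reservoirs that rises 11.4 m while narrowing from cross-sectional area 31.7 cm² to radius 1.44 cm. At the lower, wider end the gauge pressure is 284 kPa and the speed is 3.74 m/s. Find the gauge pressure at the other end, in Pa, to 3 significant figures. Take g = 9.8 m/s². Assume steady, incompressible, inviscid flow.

P₂ = 39300 Pa

Continuity gives A₁v₁ = A₂v₂, so v₂ = (31.7 cm²)/(6.51 cm²) × 3.74 m/s = 18.2 m/s.
Applying Bernoulli between the two ends and solving for P₂: P₂ = P₁ + ½ρ(v₁² − v₂²) − ρgΔh.
P₂ = 284000 + ½·905·(3.74² − 18.2²) − 905·9.8·(+11.4) = 284000 + (-144000) − (101000) = 39300 Pa.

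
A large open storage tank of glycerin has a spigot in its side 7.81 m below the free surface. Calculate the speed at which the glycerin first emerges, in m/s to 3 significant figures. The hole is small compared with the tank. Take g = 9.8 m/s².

Bernoulli from surface to hole (P equal, v_surface ≈ 0): v = √(2gh) = √(2×9.8×7.81) = 12.4 m/s.

v ≈ 12.4 m/s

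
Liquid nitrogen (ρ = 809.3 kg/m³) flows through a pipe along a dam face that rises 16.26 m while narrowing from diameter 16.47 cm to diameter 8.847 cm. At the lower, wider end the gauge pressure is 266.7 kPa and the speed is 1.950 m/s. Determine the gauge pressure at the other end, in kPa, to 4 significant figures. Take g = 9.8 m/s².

P₂ ≈ 120.8 kPa

By continuity, v₂ = v₁·A₁/A₂ = 1.950·(213.0/61.47) = 6.758 m/s.
Bernoulli: P₁ + ½ρv₁² + ρg h₁ = P₂ + ½ρv₂² + ρg h₂, so P₂ = P₁ + ½ρ(v₁² − v₂²) − ρg(h₂ − h₁).
P₂ = 266700 + ½·809.3·(1.950² − 6.758²) − 809.3·9.8·(+16.26) = 266700 + (-16940) − (129000) = 120800 Pa.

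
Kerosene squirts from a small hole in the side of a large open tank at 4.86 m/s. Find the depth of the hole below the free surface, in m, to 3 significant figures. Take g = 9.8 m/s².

Inverting v = √(2gh) gives h = v² / 2g.
h = 4.86²/(2·9.8) = 23.6/19.60 = 1.21 m.

h ≈ 1.21 m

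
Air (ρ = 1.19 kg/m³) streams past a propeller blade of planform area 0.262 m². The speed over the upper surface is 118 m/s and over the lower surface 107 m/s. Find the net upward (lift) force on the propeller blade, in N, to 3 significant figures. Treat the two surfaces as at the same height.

F ≈ 386 N

With equal heights on the two surfaces, Bernoulli gives P_lower − P_upper = ½ρ(v_upper² − v_lower²).
ΔP = ½·1.19·(118² − 107²) = 1470 Pa.
Lift = ΔP · A = 1470 × 0.262 = 386 N.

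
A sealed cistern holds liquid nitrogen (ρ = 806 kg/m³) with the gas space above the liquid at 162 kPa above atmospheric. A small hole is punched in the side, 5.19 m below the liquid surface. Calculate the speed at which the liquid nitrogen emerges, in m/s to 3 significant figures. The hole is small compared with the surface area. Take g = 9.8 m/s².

Take point 1 at the surface (v₁ ≈ 0) and point 2 at the hole (at atmospheric pressure). Bernoulli: P₁ + ρg h = P_atm + ½ρv₂².
With P₁ − P_atm = 162000 Pa, v₂ = √(2gh + 2ΔP/ρ) = √(2·9.8·5.19 + 2·162000/806) = 22.4 m/s.

v ≈ 22.4 m/s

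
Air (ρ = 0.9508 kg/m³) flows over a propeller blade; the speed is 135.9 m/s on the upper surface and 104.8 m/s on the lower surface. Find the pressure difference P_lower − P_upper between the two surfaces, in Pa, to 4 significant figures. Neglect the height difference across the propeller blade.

With negligible Δh, P + ½ρv² is constant, so P_low − P_up = ½ρ(v_up² − v_low²).
ΔP = ½·0.9508·(135.9² − 104.8²) = 3559 Pa.

ΔP = 3559 Pa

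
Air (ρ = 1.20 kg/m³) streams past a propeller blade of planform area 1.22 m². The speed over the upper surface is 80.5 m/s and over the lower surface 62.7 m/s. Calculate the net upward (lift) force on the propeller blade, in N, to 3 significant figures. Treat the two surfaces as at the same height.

With equal heights on the two surfaces, Bernoulli gives P_lower − P_upper = ½ρ(v_upper² − v_lower²).
ΔP = ½·1.20·(80.5² − 62.7²) = 1530 Pa.
Lift = ΔP · A = 1530 × 1.22 = 1870 N.

F ≈ 1870 N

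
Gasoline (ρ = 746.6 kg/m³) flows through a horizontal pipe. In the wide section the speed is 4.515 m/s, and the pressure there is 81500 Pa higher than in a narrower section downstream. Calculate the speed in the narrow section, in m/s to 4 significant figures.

With h₁ = h₂, rearranging Bernoulli gives v₂ = √(v₁² + 2ΔP/ρ).
v₂ = √(4.515² + 2·81500/746.6) = √(20.39 + 218.3) = 15.45 m/s.

v₂ = 15.45 m/s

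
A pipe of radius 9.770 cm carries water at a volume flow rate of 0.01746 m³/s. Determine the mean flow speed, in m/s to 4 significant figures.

Q = 0.01746 m³/s = 0.01746 m³/s.
v = Q/A = 0.01746 / 0.02999 = 0.5822 m/s.

0.5822 m/s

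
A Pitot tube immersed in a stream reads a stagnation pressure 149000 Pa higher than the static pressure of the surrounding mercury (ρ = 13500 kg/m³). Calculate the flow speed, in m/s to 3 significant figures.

v ≈ 4.70 m/s

At the stagnation point the flow is brought to rest, so Bernoulli gives P_stag − P_static = ½ρv².
v = √(2ΔP/ρ) = √(2·149000/13500) = 4.70 m/s.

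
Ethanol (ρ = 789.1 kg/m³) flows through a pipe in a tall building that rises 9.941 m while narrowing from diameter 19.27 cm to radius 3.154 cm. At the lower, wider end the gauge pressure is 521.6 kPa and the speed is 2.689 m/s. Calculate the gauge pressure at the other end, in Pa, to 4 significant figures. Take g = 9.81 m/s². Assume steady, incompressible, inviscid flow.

P₂ = 199000 Pa

Mass conservation (A₁v₁ = A₂v₂) gives v₂ = 2.689 × 291.6/31.25 = 25.09 m/s.
Applying Bernoulli between the two ends and solving for P₂: P₂ = P₁ + ½ρ(v₁² − v₂²) − ρgΔh.
P₂ = 521600 + ½·789.1·(2.689² − 25.09²) − 789.1·9.81·(+9.941) = 521600 + (-245600) − (76950) = 199000 Pa.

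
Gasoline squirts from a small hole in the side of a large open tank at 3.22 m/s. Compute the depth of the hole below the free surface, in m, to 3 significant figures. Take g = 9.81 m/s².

For a small hole in a large open tank, ½v² = gh, giving h = v²/(2g).
h = 3.22²/(2·9.81) = 10.4/19.62 = 0.528 m.

h = 0.528 m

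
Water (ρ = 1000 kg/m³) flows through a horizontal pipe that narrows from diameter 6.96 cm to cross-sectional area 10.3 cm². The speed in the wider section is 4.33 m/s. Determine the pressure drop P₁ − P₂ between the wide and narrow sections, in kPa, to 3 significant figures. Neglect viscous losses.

The volume flow rate is constant, so v₂ = (A₁/A₂)v₁ = (38.0/10.3)·4.33 = 16.0 m/s.
With no height change, Bernoulli's equation is P₁ + ½ρv₁² = P₂ + ½ρv₂².
P₁ − P₂ = ½·1000·(16.0² − 4.33²) = ½·1000·237 = 119000 Pa.

ΔP ≈ 119 kPa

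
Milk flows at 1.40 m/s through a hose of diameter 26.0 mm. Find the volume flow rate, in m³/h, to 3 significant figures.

2.68 m³/h

Q = A·v = 0.000531 m² × 1.40 m/s = 0.000743 m³/s.
Converting: 0.000743 m³/s × 3600 = 2.68 m³/h.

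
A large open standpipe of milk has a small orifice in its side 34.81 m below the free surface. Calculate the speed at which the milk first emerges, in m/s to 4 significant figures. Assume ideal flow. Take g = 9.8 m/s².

Torricelli's result v = √(2gh) gives v = √(2·9.8·34.81) = 26.12 m/s.

v = 26.12 m/s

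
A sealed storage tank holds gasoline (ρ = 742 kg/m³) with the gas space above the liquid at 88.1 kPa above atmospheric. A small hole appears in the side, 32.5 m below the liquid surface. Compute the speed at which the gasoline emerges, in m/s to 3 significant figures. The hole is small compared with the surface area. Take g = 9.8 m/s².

v ≈ 29.6 m/s

Take point 1 at the surface (v₁ ≈ 0) and point 2 at the hole (at atmospheric pressure). Bernoulli: P₁ + ρg h = P_atm + ½ρv₂².
With P₁ − P_atm = 88100 Pa, v₂ = √(2gh + 2ΔP/ρ) = √(2·9.8·32.5 + 2·88100/742) = 29.6 m/s.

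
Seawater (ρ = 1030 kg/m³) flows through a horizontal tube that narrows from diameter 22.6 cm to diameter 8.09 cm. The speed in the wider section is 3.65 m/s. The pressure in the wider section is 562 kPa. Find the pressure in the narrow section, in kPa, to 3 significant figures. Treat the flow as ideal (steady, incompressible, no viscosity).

By continuity, v₂ = v₁·A₁/A₂ = 3.65·(401/51.4) = 28.5 m/s.
Bernoulli (h₁ = h₂): P₁ − P₂ = ½ρ(v₂² − v₁²).
P₂ = P₁ − ½ρ(v₂² − v₁²) = 562000 − ½·1030·(28.5² − 3.65²) = 562000 − 411000 = 151000 Pa.

P₂ = 151 kPa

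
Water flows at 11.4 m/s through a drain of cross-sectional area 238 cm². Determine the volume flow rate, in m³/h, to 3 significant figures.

Q ≈ 977 m³/h

Q = A·v = 0.0238 m² × 11.4 m/s = 0.271 m³/s.
Converting: 0.271 m³/s × 3600 = 977 m³/h.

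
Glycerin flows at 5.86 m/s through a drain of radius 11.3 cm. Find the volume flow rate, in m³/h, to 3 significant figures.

Q = A·v = 0.0401 m² × 5.86 m/s = 0.235 m³/s.
Converting: 0.235 m³/s × 3600 = 846 m³/h.

Q = 846 m³/h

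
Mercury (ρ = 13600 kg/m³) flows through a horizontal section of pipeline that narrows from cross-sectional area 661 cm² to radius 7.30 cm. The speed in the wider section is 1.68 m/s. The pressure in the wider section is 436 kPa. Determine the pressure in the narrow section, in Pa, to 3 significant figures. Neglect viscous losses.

156000 Pa

By continuity, v₂ = v₁·A₁/A₂ = 1.68·(661/167) = 6.63 m/s.
Bernoulli (h₁ = h₂): P₁ − P₂ = ½ρ(v₂² − v₁²).
P₂ = P₁ − ½ρ(v₂² − v₁²) = 436000 − ½·13600·(6.63² − 1.68²) = 436000 − 280000 = 156000 Pa.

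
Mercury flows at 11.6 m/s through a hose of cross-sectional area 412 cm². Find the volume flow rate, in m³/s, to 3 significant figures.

Q = A·v = 0.0412 m² × 11.6 m/s = 0.478 m³/s.

0.478 m³/s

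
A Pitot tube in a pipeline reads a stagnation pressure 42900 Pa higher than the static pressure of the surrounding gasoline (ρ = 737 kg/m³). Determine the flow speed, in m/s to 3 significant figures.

At the stagnation point the flow is brought to rest, so Bernoulli gives P_stag − P_static = ½ρv².
v = √(2ΔP/ρ) = √(2·42900/737) = 10.8 m/s.

v = 10.8 m/s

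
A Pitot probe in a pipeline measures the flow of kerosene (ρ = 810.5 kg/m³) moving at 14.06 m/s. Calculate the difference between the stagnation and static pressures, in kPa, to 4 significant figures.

ΔP = 80.11 kPa

At the stagnation point the flow is brought to rest, so Bernoulli gives P_stag − P_static = ½ρv².
ΔP = ½·810.5·14.06² = 80110 Pa.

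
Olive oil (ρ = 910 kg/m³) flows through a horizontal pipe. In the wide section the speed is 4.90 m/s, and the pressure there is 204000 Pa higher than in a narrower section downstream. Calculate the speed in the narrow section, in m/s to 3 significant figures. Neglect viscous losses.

v₂ ≈ 21.7 m/s

Horizontal Bernoulli: P₁ + ½ρv₁² = P₂ + ½ρv₂², so v₂² = v₁² + 2(P₁ − P₂)/ρ.
v₂ = √(4.90² + 2·204000/910) = √(24.0 + 448) = 21.7 m/s.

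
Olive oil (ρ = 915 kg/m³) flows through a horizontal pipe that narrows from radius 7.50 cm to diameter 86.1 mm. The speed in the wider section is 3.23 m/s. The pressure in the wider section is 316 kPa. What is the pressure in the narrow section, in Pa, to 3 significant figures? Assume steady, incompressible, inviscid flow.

P₂ = 277000 Pa

By continuity, v₂ = v₁·A₁/A₂ = 3.23·(177/58.2) = 9.80 m/s.
With no height change, Bernoulli's equation is P₁ + ½ρv₁² = P₂ + ½ρv₂².
P₂ = P₁ − ½ρ(v₂² − v₁²) = 316000 − ½·915·(9.80² − 3.23²) = 316000 − 39200 = 277000 Pa.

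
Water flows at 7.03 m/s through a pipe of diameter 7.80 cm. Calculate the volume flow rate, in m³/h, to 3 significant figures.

Q = A·v = 0.00478 m² × 7.03 m/s = 0.0336 m³/s.
Converting: 0.0336 m³/s × 3600 = 121 m³/h.

121 m³/h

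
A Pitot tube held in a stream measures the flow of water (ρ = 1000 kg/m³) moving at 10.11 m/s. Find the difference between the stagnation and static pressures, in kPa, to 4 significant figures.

Bernoulli between the free stream and the stagnation point: ½ρv² = P_stag − P_static.
ΔP = ½·1000·10.11² = 51110 Pa.

ΔP ≈ 51.11 kPa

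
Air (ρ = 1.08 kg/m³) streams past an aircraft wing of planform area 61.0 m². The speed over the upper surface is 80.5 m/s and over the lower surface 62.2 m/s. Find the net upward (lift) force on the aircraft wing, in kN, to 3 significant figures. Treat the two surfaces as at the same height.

With equal heights on the two surfaces, Bernoulli gives P_lower − P_upper = ½ρ(v_upper² − v_lower²).
ΔP = ½·1.08·(80.5² − 62.2²) = 1410 Pa.
Lift = ΔP · A = 1410 × 61.0 = 86000 N.

F ≈ 86.0 kN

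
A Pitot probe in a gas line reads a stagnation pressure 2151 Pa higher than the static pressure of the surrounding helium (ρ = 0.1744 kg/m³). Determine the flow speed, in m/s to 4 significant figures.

v = 157.1 m/s

At the stagnation point the flow is brought to rest, so Bernoulli gives P_stag − P_static = ½ρv².
v = √(2ΔP/ρ) = √(2·2151/0.1744) = 157.1 m/s.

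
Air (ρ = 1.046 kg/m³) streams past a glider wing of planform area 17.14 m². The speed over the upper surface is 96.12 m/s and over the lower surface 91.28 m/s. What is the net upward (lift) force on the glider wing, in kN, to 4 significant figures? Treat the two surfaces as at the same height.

The faster flow above has the lower pressure; Bernoulli (same height) gives ΔP = ½ρ(v_up² − v_low²).
ΔP = ½·1.046·(96.12² − 91.28²) = 474.4 Pa.
Lift = ΔP · A = 474.4 × 17.14 = 8131 N.

F ≈ 8.131 kN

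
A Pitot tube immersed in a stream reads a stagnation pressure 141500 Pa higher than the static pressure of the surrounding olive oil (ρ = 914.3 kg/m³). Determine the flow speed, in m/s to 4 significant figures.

The dynamic pressure equals the rise in static pressure at the stagnation point: ΔP = ½ρv².
v = √(2ΔP/ρ) = √(2·141500/914.3) = 17.59 m/s.

17.59 m/s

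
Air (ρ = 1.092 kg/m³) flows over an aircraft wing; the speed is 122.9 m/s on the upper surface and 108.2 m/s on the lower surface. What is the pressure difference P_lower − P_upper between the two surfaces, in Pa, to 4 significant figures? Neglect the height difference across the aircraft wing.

ΔP = 1855 Pa

The pressure is lower where the speed is higher: ΔP = ½ρ(v_up² − v_low²).
ΔP = ½·1.092·(122.9² − 108.2²) = 1855 Pa.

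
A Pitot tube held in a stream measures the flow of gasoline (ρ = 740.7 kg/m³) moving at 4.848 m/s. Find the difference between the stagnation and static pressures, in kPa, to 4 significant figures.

ΔP ≈ 8.704 kPa

At the stagnation point the flow is brought to rest, so Bernoulli gives P_stag − P_static = ½ρv².
ΔP = ½·740.7·4.848² = 8704 Pa.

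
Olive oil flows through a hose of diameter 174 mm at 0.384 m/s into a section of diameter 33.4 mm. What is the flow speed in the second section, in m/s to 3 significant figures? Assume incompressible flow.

v₂ ≈ 10.4 m/s

Continuity gives A₁v₁ = A₂v₂, so v₂ = (238 cm²)/(8.76 cm²) × 0.384 m/s = 10.4 m/s.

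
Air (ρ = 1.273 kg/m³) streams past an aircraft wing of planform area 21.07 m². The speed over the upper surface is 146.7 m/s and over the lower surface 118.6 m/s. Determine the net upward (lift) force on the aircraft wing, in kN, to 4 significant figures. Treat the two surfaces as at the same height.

The faster flow above has the lower pressure; Bernoulli (same height) gives ΔP = ½ρ(v_up² − v_low²).
ΔP = ½·1.273·(146.7² − 118.6²) = 4745 Pa.
Lift = ΔP · A = 4745 × 21.07 = 99980 N.

F = 99.98 kN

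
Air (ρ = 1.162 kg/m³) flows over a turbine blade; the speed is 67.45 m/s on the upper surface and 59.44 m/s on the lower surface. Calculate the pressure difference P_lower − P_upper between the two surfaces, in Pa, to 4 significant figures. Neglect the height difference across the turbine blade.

Bernoulli (same height): P_lower − P_upper = ½ρ(v_upper² − v_lower²).
ΔP = ½·1.162·(67.45² − 59.44²) = 590.5 Pa.

ΔP ≈ 590.5 Pa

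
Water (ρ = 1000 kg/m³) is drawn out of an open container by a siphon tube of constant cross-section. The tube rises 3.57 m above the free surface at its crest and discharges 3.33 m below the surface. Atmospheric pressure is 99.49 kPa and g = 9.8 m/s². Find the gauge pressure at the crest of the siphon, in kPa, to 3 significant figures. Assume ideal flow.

The outlet speed comes from Torricelli: v = √(2g·3.33) = 8.08 m/s.
The bore is uniform, so the speed at the crest is the same v. Bernoulli surface→crest: P_atm = P_top + ½ρv² + ρg·h_top.
P_top = 99490 − ½·1000·8.08² − 1000·9.8·3.57 = 31900 Pa. So P_gauge = P_top − P_atm = -67600 Pa.

P_gauge ≈ -67.6 kPa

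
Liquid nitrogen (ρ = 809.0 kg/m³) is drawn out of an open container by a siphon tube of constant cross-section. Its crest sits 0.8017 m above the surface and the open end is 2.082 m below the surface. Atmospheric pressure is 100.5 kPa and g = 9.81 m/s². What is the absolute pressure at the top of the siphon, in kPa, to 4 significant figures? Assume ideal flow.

P_top ≈ 77.61 kPa

Bernoulli surface→outlet gives ½v² = g·h_out, so v = √(2·9.81·2.082) = 6.391 m/s.
The bore is uniform, so the speed at the crest is the same v. Bernoulli surface→crest: P_atm = P_top + ½ρv² + ρg·h_top.
P_top = 100500 − ½·809.0·6.391² − 809.0·9.81·0.8017 = 77610 Pa.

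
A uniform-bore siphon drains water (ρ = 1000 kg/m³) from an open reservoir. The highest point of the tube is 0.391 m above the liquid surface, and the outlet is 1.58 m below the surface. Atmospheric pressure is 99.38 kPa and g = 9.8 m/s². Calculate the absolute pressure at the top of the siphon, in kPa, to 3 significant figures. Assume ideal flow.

P_top ≈ 80.1 kPa

The outlet speed comes from Torricelli: v = √(2g·1.58) = 5.56 m/s.
Continuity keeps v the same throughout the tube; from surface to crest, P_atm + 0 = P_top + ½ρv² + ρg·h_top.
P_top = 99380 − ½·1000·5.56² − 1000·9.8·0.391 = 80100 Pa.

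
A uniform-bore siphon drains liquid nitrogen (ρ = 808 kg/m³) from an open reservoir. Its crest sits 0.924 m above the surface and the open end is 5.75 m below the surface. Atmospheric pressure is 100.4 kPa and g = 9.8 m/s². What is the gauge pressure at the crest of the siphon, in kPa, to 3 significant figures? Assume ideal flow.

From the surface to the outlet (both open to atmosphere, surface at rest): v = √(2g·h_out) = √(2·9.8·5.75) = 10.6 m/s.
With constant cross-section the crest speed equals v; applying Bernoulli from the surface up to the crest, P_top = P_atm − ½ρv² − ρg·h_top.
P_top = 100400 − ½·808·10.6² − 808·9.8·0.924 = 47600 Pa. So P_gauge = P_top − P_atm = -52800 Pa.

-52.8 kPa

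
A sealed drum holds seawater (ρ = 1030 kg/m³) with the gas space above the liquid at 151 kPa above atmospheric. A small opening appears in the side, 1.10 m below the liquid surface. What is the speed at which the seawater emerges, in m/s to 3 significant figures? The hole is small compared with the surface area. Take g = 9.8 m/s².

Take point 1 at the surface (v₁ ≈ 0) and point 2 at the hole (at atmospheric pressure). Bernoulli: P₁ + ρg h = P_atm + ½ρv₂².
With P₁ − P_atm = 151000 Pa, v₂ = √(2gh + 2ΔP/ρ) = √(2·9.8·1.10 + 2·151000/1030) = 17.7 m/s.

v ≈ 17.7 m/s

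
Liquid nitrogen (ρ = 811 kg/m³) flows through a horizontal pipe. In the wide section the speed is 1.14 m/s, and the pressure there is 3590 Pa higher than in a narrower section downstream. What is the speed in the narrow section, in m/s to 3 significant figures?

With h₁ = h₂, rearranging Bernoulli gives v₂ = √(v₁² + 2ΔP/ρ).
v₂ = √(1.14² + 2·3590/811) = √(1.30 + 8.85) = 3.19 m/s.

v₂ ≈ 3.19 m/s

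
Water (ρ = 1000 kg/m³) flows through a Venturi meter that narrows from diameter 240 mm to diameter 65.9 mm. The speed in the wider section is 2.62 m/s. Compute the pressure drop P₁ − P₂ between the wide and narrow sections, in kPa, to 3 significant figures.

600 kPa

Continuity gives A₁v₁ = A₂v₂, so v₂ = (452 cm²)/(34.1 cm²) × 2.62 m/s = 34.7 m/s.
Along the horizontal streamline, P + ½ρv² is constant.
P₁ − P₂ = ½·1000·(34.7² − 2.62²) = ½·1000·1200 = 600000 Pa.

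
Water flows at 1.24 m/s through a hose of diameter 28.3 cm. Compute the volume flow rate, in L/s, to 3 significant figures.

Q ≈ 78.0 L/s

Q = A·v = 0.0629 m² × 1.24 m/s = 0.0780 m³/s.
Converting: 0.0780 m³/s × 1000 = 78.0 L/s.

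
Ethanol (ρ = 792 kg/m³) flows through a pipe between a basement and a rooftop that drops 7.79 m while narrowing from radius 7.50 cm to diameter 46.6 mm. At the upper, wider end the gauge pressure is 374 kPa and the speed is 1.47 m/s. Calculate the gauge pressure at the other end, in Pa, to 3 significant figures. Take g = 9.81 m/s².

P₂ = 344000 Pa

By continuity, v₂ = v₁·A₁/A₂ = 1.47·(177/17.1) = 15.2 m/s.
Energy conservation along the streamline gives P₂ = P₁ − ½ρ(v₂² − v₁²) − ρg(h₂ − h₁).
P₂ = 374000 + ½·792·(1.47² − 15.2²) − 792·9.81·(−7.79) = 374000 + (-91000) − (-60500) = 344000 Pa.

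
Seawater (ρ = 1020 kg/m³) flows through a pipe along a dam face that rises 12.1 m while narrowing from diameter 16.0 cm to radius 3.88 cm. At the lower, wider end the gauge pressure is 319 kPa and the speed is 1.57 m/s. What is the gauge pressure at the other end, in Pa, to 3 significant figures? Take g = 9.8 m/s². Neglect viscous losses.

177000 Pa

By continuity, v₂ = v₁·A₁/A₂ = 1.57·(201/47.3) = 6.67 m/s.
Applying Bernoulli between the two ends and solving for P₂: P₂ = P₁ + ½ρ(v₁² − v₂²) − ρgΔh.
P₂ = 319000 + ½·1020·(1.57² − 6.67²) − 1020·9.8·(+12.1) = 319000 + (-21500) − (121000) = 177000 Pa.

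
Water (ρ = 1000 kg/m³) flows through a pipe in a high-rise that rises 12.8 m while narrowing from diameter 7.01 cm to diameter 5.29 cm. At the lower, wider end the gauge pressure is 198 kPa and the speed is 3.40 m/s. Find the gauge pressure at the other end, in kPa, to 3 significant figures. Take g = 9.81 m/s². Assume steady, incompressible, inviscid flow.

The volume flow rate is constant, so v₂ = (A₁/A₂)v₁ = (38.6/22.0)·3.40 = 5.97 m/s.
Energy conservation along the streamline gives P₂ = P₁ − ½ρ(v₂² − v₁²) − ρg(h₂ − h₁).
P₂ = 198000 + ½·1000·(3.40² − 5.97²) − 1000·9.81·(+12.8) = 198000 + (-12000) − (126000) = 60400 Pa.

P₂ ≈ 60.4 kPa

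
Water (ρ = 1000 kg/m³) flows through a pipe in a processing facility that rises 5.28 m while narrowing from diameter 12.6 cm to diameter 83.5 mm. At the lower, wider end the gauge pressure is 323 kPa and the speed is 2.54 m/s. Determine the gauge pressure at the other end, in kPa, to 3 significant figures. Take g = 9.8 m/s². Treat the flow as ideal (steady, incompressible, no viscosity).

258 kPa

By continuity, v₂ = v₁·A₁/A₂ = 2.54·(125/54.8) = 5.78 m/s.
Energy conservation along the streamline gives P₂ = P₁ − ½ρ(v₂² − v₁²) − ρg(h₂ − h₁).
P₂ = 323000 + ½·1000·(2.54² − 5.78²) − 1000·9.8·(+5.28) = 323000 + (-13500) − (51700) = 258000 Pa.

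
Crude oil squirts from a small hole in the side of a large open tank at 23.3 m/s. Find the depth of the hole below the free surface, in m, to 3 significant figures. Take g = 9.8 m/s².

h = 27.7 m

Inverting v = √(2gh) gives h = v² / 2g.
h = 23.3²/(2·9.8) = 543/19.60 = 27.7 m.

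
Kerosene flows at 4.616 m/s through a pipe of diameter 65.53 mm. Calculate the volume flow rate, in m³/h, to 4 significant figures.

56.05 m³/h

Q = A·v = 0.003373 m² × 4.616 m/s = 0.01557 m³/s.
Converting: 0.01557 m³/s × 3600 = 56.05 m³/h.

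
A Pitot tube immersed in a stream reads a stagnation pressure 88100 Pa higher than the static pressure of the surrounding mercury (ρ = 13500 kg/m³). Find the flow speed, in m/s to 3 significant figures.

Bernoulli between the free stream and the stagnation point: ½ρv² = P_stag − P_static.
v = √(2ΔP/ρ) = √(2·88100/13500) = 3.61 m/s.

v ≈ 3.61 m/s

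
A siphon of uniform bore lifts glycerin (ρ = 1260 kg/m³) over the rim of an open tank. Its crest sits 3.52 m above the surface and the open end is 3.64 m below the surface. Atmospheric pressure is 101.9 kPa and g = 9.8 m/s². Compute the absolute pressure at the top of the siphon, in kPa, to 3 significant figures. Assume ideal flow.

P_top ≈ 13.5 kPa

Bernoulli surface→outlet gives ½v² = g·h_out, so v = √(2·9.8·3.64) = 8.45 m/s.
With constant cross-section the crest speed equals v; applying Bernoulli from the surface up to the crest, P_top = P_atm − ½ρv² − ρg·h_top.
P_top = 101900 − ½·1260·8.45² − 1260·9.8·3.52 = 13500 Pa.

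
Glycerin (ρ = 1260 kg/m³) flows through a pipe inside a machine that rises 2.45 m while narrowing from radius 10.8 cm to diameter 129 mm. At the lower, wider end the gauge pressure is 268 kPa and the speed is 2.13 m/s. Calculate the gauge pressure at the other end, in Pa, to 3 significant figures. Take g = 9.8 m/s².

Mass conservation (A₁v₁ = A₂v₂) gives v₂ = 2.13 × 366/131 = 5.97 m/s.
Bernoulli: P₁ + ½ρv₁² + ρg h₁ = P₂ + ½ρv₂² + ρg h₂, so P₂ = P₁ + ½ρ(v₁² − v₂²) − ρg(h₂ − h₁).
P₂ = 268000 + ½·1260·(2.13² − 5.97²) − 1260·9.8·(+2.45) = 268000 + (-19600) − (30300) = 218000 Pa.

P₂ ≈ 218000 Pa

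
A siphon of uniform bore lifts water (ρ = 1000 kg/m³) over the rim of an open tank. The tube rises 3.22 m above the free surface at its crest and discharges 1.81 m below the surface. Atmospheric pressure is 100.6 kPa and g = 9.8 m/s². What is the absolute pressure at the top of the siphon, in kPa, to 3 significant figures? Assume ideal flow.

Bernoulli surface→outlet gives ½v² = g·h_out, so v = √(2·9.8·1.81) = 5.96 m/s.
The bore is uniform, so the speed at the crest is the same v. Bernoulli surface→crest: P_atm = P_top + ½ρv² + ρg·h_top.
P_top = 100600 − ½·1000·5.96² − 1000·9.8·3.22 = 51300 Pa.

P_top ≈ 51.3 kPa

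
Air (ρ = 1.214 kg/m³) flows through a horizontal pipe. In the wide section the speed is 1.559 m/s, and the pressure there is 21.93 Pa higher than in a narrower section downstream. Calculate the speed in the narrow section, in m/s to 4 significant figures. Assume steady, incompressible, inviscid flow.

6.210 m/s

Along the level pipe P + ½ρv² is conserved, hence v₂² = v₁² + 2(P₁ − P₂)/ρ.
v₂ = √(1.559² + 2·21.93/1.214) = √(2.430 + 36.13) = 6.210 m/s.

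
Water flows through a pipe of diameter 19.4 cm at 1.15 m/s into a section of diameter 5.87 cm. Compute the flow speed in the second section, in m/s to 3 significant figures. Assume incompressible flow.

v₂ = 12.6 m/s

Mass conservation (A₁v₁ = A₂v₂) gives v₂ = 1.15 × 296/27.1 = 12.6 m/s.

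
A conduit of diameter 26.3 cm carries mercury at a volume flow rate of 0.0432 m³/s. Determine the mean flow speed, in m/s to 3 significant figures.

v ≈ 0.795 m/s

Q = 0.0432 m³/s = 0.0432 m³/s.
v = Q/A = 0.0432 / 0.0543 = 0.795 m/s.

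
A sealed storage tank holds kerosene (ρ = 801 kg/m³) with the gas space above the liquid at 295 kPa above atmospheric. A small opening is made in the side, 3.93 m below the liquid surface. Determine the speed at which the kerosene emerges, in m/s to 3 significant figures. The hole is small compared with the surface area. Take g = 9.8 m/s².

Take point 1 at the surface (v₁ ≈ 0) and point 2 at the hole (at atmospheric pressure). Bernoulli: P₁ + ρg h = P_atm + ½ρv₂².
With P₁ − P_atm = 295000 Pa, v₂ = √(2gh + 2ΔP/ρ) = √(2·9.8·3.93 + 2·295000/801) = 28.5 m/s.

v = 28.5 m/s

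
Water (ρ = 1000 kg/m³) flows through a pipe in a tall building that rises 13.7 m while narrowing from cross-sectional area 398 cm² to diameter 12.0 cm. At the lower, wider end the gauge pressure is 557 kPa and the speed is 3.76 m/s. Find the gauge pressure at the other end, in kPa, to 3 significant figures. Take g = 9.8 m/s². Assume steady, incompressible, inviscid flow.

P₂ ≈ 342 kPa

Continuity gives A₁v₁ = A₂v₂, so v₂ = (398 cm²)/(113 cm²) × 3.76 m/s = 13.2 m/s.
Applying Bernoulli between the two ends and solving for P₂: P₂ = P₁ + ½ρ(v₁² − v₂²) − ρgΔh.
P₂ = 557000 + ½·1000·(3.76² − 13.2²) − 1000·9.8·(+13.7) = 557000 + (-80500) − (134000) = 342000 Pa.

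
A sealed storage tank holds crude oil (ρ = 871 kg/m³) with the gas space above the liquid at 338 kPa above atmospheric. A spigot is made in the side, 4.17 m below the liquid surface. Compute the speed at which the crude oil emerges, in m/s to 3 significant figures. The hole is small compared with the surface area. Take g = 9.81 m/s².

Take point 1 at the surface (v₁ ≈ 0) and point 2 at the hole (at atmospheric pressure). Bernoulli: P₁ + ρg h = P_atm + ½ρv₂².
With P₁ − P_atm = 338000 Pa, v₂ = √(2gh + 2ΔP/ρ) = √(2·9.81·4.17 + 2·338000/871) = 29.3 m/s.

29.3 m/s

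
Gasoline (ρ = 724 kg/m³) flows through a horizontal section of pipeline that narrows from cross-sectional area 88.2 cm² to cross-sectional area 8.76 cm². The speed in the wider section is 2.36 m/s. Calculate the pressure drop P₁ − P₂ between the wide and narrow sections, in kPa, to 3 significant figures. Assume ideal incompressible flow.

ΔP ≈ 202 kPa

Mass conservation (A₁v₁ = A₂v₂) gives v₂ = 2.36 × 88.2/8.76 = 23.8 m/s.
Bernoulli (h₁ = h₂): P₁ − P₂ = ½ρ(v₂² − v₁²).
P₁ − P₂ = ½·724·(23.8² − 2.36²) = ½·724·559 = 202000 Pa.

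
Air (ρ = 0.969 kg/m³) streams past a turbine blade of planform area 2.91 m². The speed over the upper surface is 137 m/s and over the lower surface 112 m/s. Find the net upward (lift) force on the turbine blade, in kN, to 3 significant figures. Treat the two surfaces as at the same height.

F = 8.78 kN

The faster flow above has the lower pressure; Bernoulli (same height) gives ΔP = ½ρ(v_up² − v_low²).
ΔP = ½·0.969·(137² − 112²) = 3020 Pa.
Lift = ΔP · A = 3020 × 2.91 = 8780 N.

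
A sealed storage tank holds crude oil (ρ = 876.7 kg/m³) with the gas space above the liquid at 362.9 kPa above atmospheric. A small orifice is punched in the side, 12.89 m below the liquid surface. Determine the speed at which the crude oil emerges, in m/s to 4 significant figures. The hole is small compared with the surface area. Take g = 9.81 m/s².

Take point 1 at the surface (v₁ ≈ 0) and point 2 at the hole (at atmospheric pressure). Bernoulli: P₁ + ρg h = P_atm + ½ρv₂².
With P₁ − P_atm = 362900 Pa, v₂ = √(2gh + 2ΔP/ρ) = √(2·9.81·12.89 + 2·362900/876.7) = 32.88 m/s.

v ≈ 32.88 m/s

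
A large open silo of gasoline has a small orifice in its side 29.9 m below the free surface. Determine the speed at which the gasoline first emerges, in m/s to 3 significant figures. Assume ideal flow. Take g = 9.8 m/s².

Torricelli's result v = √(2gh) gives v = √(2·9.8·29.9) = 24.2 m/s.

v = 24.2 m/s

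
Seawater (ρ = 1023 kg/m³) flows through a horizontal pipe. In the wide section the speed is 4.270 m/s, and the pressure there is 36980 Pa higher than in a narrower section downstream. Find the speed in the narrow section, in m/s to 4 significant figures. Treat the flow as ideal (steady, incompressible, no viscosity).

Along the level pipe P + ½ρv² is conserved, hence v₂² = v₁² + 2(P₁ − P₂)/ρ.
v₂ = √(4.270² + 2·36980/1023) = √(18.23 + 72.30) = 9.515 m/s.

v₂ ≈ 9.515 m/s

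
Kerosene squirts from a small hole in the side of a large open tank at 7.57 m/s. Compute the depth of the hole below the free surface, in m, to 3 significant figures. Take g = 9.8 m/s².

Inverting v = √(2gh) gives h = v² / 2g.
h = 7.57²/(2·9.8) = 57.3/19.60 = 2.92 m.

2.92 m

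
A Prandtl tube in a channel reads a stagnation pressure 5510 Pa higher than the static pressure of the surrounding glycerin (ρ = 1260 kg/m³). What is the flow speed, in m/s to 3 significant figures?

Bernoulli between the free stream and the stagnation point: ½ρv² = P_stag − P_static.
v = √(2ΔP/ρ) = √(2·5510/1260) = 2.96 m/s.

v = 2.96 m/s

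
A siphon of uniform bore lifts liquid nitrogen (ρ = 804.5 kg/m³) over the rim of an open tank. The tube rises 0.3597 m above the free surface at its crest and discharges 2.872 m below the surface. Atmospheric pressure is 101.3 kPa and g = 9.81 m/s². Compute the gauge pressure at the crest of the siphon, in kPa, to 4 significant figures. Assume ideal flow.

From the surface to the outlet (both open to atmosphere, surface at rest): v = √(2g·h_out) = √(2·9.81·2.872) = 7.507 m/s.
With constant cross-section the crest speed equals v; applying Bernoulli from the surface up to the crest, P_top = P_atm − ½ρv² − ρg·h_top.
P_top = 101300 − ½·804.5·7.507² − 804.5·9.81·0.3597 = 75790 Pa. So P_gauge = P_top − P_atm = -25510 Pa.

P_gauge ≈ -25.51 kPa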